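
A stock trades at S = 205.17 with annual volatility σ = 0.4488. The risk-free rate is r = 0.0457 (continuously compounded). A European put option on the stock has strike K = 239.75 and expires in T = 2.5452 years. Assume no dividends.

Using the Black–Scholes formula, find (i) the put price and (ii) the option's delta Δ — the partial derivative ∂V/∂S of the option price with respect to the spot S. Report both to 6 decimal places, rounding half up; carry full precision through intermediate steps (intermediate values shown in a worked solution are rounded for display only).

price = 62.743488
Δ = -0.380978

σ√T = 0.4488·√2.5452 = 0.716001
d₁ = (ln(S/K) + (r+σ²/2)T) / (σ√T) = (ln(205.17/239.75) + (0.0457+0.4488²/2)·2.5452) / 0.716001 = (-0.155758 + 0.372645) / 0.716001 = 0.302914
d₂ = d₁ − σ√T = 0.302914 − 0.716001 = -0.413087
e^{−rT} = e^{−0.0457·2.5452} = 0.890194
N(−d₁) = 0.380978,  N(−d₂) = 0.660229
Put price V = K·e^{−rT}·N(−d₂) − S·N(−d₁) = 140.908689 − 78.165202 = 62.743488
Δ = −N(−d₁) = -0.380978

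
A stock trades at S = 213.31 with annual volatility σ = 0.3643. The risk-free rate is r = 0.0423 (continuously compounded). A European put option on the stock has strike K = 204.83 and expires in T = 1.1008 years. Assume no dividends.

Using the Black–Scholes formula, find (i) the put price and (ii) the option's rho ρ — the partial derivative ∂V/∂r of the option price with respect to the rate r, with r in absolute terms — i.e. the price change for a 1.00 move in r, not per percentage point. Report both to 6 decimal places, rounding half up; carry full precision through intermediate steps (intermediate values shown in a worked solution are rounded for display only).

σ√T = 0.3643·√1.1008 = 0.382220
d₁ = (ln(S/K) + (r+σ²/2)T) / (σ√T) = (ln(213.31/204.83) + (0.0423+0.3643²/2)·1.1008) / 0.382220 = (0.040566 + 0.119610) / 0.382220 = 0.419068
d₂ = d₁ − σ√T = 0.419068 − 0.382220 = 0.036848
e^{−rT} = e^{−0.0423·1.1008} = 0.954504
N(−d₁) = 0.337583,  N(−d₂) = 0.485303
Put price V = K·e^{−rT}·N(−d₂) − S·N(−d₁) = 94.882107 − 72.009902 = 22.872205
ρ = −K·T·e^{−rT}·N(−d₂) = -104.446224

price = 22.872205
ρ = -104.446224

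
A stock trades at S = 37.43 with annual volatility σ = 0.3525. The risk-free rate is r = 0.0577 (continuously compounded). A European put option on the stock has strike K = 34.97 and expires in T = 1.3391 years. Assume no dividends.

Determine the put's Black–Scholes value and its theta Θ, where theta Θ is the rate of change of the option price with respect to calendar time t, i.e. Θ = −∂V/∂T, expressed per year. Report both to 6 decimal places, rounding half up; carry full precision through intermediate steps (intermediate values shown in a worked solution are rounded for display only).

price = 3.458301
Θ = -1.123273

σ√T = 0.3525·√1.3391 = 0.407911
d₁ = (ln(S/K) + (r+σ²/2)T) / (σ√T) = (ln(37.43/34.97) + (0.0577+0.3525²/2)·1.3391) / 0.407911 = (0.067982 + 0.160462) / 0.407911 = 0.560033
d₂ = d₁ − σ√T = 0.560033 − 0.407911 = 0.152122
e^{−rT} = e^{−0.0577·1.3391} = 0.925644
N(−d₁) = 0.287728,  N(−d₂) = 0.439545
Put price V = K·e^{−rT}·N(−d₂) − S·N(−d₁) = 14.227975 − 10.769674 = 3.458301
φ(d₁) = (1/√(2π))·e^{−d₁²/2} = 0.341039
Θ = −S·φ(d₁)·σ/(2√T) + r·K·e^{−rT}·N(−d₂) = −1.944227 + 0.820954 = -1.123273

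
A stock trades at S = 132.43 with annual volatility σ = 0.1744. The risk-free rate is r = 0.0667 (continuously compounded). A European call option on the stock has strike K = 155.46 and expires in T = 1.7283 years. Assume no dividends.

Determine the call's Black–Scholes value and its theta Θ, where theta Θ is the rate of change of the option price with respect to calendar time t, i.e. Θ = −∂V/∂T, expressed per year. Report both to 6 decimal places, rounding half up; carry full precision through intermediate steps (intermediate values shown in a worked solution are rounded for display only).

price = 9.550311
Θ = -6.983907

σ√T = 0.1744·√1.7283 = 0.229275
d₁ = (ln(S/K) + (r+σ²/2)T) / (σ√T) = (ln(132.43/155.46) + (0.0667+0.1744²/2)·1.7283) / 0.229275 = (-0.160334 + 0.141561) / 0.229275 = -0.081881
d₂ = d₁ − σ√T = -0.081881 − 0.229275 = -0.311156
e^{−rT} = e^{−0.0667·1.7283} = 0.891119
N(d₁) = 0.467371,  N(d₂) = 0.377841
Call price V = S·N(d₁) − K·e^{−rT}·N(d₂) = 61.893903 − 52.343592 = 9.550311
φ(d₁) = (1/√(2π))·e^{−d₁²/2} = 0.397607
Θ = −S·φ(d₁)·σ/(2√T) − r·K·e^{−rT}·N(d₂) = −3.492589 − 3.491318 = -6.983907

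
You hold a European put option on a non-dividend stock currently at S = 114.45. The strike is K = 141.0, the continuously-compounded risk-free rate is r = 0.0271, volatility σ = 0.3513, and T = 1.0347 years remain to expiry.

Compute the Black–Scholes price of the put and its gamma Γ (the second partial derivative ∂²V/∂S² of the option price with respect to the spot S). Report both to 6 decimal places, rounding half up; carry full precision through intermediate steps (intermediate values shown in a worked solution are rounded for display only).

σ√T = 0.3513·√1.0347 = 0.357343
d₁ = (ln(S/K) + (r+σ²/2)T) / (σ√T) = (ln(114.45/141.0) + (0.0271+0.3513²/2)·1.0347) / 0.357343 = (-0.208622 + 0.091887) / 0.357343 = -0.326673
d₂ = d₁ − σ√T = -0.326673 − 0.357343 = -0.684016
e^{−rT} = e^{−0.0271·1.0347} = 0.972349
N(−d₁) = 0.628042,  N(−d₂) = 0.753018
Put price V = K·e^{−rT}·N(−d₂) − S·N(−d₁) = 103.239633 − 71.879464 = 31.360169
φ(d₁) = (1/√(2π))·e^{−d₁²/2} = 0.378214
Γ = φ(d₁) / (S·σ·√T) = 0.009248

price = 31.360169
Γ = 0.009248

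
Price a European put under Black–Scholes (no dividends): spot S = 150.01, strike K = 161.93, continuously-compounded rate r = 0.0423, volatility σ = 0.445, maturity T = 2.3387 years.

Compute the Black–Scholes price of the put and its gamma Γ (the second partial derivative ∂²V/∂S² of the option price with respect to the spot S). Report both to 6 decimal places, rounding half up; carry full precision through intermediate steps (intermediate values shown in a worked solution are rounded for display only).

price = 37.864857
Γ = 0.003645

σ√T = 0.445·√2.3387 = 0.680530
d₁ = (ln(S/K) + (r+σ²/2)T) / (σ√T) = (ln(150.01/161.93) + (0.0423+0.445²/2)·2.3387) / 0.680530 = (-0.076462 + 0.330488) / 0.680530 = 0.373276
d₂ = d₁ − σ√T = 0.373276 − 0.680530 = -0.307254
e^{−rT} = e^{−0.0423·2.3387} = 0.905809
N(−d₁) = 0.354472,  N(−d₂) = 0.620675
Put price V = K·e^{−rT}·N(−d₂) − S·N(−d₁) = 91.039142 − 53.174285 = 37.864857
φ(d₁) = (1/√(2π))·e^{−d₁²/2} = 0.372095
Γ = φ(d₁) / (S·σ·√T) = 0.003645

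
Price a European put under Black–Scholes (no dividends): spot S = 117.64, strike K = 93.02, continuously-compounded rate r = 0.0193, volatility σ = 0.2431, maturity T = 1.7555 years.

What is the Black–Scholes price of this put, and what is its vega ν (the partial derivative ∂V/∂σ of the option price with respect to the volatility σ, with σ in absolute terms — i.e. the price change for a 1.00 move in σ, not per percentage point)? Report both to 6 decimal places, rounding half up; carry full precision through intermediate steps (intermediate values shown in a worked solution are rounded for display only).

σ√T = 0.2431·√1.7555 = 0.322096
d₁ = (ln(S/K) + (r+σ²/2)T) / (σ√T) = (ln(117.64/93.02) + (0.0193+0.2431²/2)·1.7555) / 0.322096 = (0.234815 + 0.085754) / 0.322096 = 0.995258
d₂ = d₁ − σ√T = 0.995258 − 0.322096 = 0.673162
e^{−rT} = e^{−0.0193·1.7555} = 0.966686
N(−d₁) = 0.159805,  N(−d₂) = 0.250422
Put price V = K·e^{−rT}·N(−d₂) − S·N(−d₁) = 22.518249 − 18.799506 = 3.718743
φ(d₁) = (1/√(2π))·e^{−d₁²/2} = 0.243118
ν = S·φ(d₁)·√T = 37.894203

price = 3.718743
ν = 37.894203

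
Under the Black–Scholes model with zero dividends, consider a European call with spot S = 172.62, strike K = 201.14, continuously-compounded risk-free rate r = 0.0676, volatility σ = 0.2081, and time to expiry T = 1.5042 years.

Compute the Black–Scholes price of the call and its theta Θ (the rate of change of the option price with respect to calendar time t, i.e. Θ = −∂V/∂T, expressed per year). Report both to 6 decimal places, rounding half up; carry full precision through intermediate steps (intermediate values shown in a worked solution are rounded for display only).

σ√T = 0.2081·√1.5042 = 0.255226
d₁ = (ln(S/K) + (r+σ²/2)T) / (σ√T) = (ln(172.62/201.14) + (0.0676+0.2081²/2)·1.5042) / 0.255226 = (-0.152909 + 0.134254) / 0.255226 = -0.073090
d₂ = d₁ − σ√T = -0.073090 − 0.255226 = -0.328316
e^{−rT} = e^{−0.0676·1.5042} = 0.903315
N(d₁) = 0.470867,  N(d₂) = 0.371336
Call price V = S·N(d₁) − K·e^{−rT}·N(d₂) = 81.281105 − 67.469141 = 13.811963
φ(d₁) = (1/√(2π))·e^{−d₁²/2} = 0.397878
Θ = −S·φ(d₁)·σ/(2√T) − r·K·e^{−rT}·N(d₂) = −5.826804 − 4.560914 = -10.387718

price = 13.811963
Θ = -10.387718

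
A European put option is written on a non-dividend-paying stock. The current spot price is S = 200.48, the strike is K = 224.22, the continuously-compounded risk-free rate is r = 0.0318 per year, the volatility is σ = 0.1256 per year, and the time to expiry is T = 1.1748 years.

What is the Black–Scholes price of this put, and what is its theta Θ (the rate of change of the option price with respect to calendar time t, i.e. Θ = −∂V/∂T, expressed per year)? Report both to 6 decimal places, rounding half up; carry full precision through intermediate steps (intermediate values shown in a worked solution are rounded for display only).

price = 20.709815
Θ = 0.890148

σ√T = 0.1256·√1.1748 = 0.136136
d₁ = (ln(S/K) + (r+σ²/2)T) / (σ√T) = (ln(200.48/224.22) + (0.0318+0.1256²/2)·1.1748) / 0.136136 = (-0.111913 + 0.046625) / 0.136136 = -0.479582
d₂ = d₁ − σ√T = -0.479582 − 0.136136 = -0.615717
e^{−rT} = e^{−0.0318·1.1748} = 0.963331
N(−d₁) = 0.684238,  N(−d₂) = 0.730959
Put price V = K·e^{−rT}·N(−d₂) − S·N(−d₁) = 157.885767 − 137.175952 = 20.709815
φ(d₁) = (1/√(2π))·e^{−d₁²/2} = 0.355604
Θ = −S·φ(d₁)·σ/(2√T) + r·K·e^{−rT}·N(−d₂) = −4.130620 + 5.020767 = 0.890148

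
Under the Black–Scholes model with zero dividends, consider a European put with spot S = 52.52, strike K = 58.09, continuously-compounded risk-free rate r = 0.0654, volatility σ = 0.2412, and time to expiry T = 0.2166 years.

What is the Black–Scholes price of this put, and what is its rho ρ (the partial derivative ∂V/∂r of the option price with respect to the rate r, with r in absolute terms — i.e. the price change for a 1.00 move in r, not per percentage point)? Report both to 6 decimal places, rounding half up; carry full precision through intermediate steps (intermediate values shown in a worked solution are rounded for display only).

σ√T = 0.2412·√0.2166 = 0.112255
d₁ = (ln(S/K) + (r+σ²/2)T) / (σ√T) = (ln(52.52/58.09) + (0.0654+0.2412²/2)·0.2166) / 0.112255 = (-0.100799 + 0.020466) / 0.112255 = -0.715630
d₂ = d₁ − σ√T = -0.715630 − 0.112255 = -0.827885
e^{−rT} = e^{−0.0654·0.2166} = 0.985934
N(−d₁) = 0.762890,  N(−d₂) = 0.796132
Put price V = K·e^{−rT}·N(−d₂) − S·N(−d₁) = 45.596821 − 40.066991 = 5.529831
ρ = −K·T·e^{−rT}·N(−d₂) = -9.876271

price = 5.529831
ρ = -9.876271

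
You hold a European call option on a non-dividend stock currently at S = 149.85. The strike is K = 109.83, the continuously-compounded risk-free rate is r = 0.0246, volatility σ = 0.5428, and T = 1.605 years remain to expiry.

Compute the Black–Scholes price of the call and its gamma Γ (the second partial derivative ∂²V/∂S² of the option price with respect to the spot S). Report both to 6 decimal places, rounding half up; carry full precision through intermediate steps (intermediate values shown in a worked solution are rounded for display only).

price = 60.633829
Γ = 0.002691

σ√T = 0.5428·√1.605 = 0.687666
d₁ = (ln(S/K) + (r+σ²/2)T) / (σ√T) = (ln(149.85/109.83) + (0.0246+0.5428²/2)·1.605) / 0.687666 = (0.310701 + 0.275925) / 0.687666 = 0.853069
d₂ = d₁ − σ√T = 0.853069 − 0.687666 = 0.165403
e^{−rT} = e^{−0.0246·1.605} = 0.961286
N(d₁) = 0.803189,  N(d₂) = 0.565687
Call price V = S·N(d₁) − K·e^{−rT}·N(d₂) = 120.357934 − 59.724106 = 60.633829
φ(d₁) = (1/√(2π))·e^{−d₁²/2} = 0.277259
Γ = φ(d₁) / (S·σ·√T) = 0.002691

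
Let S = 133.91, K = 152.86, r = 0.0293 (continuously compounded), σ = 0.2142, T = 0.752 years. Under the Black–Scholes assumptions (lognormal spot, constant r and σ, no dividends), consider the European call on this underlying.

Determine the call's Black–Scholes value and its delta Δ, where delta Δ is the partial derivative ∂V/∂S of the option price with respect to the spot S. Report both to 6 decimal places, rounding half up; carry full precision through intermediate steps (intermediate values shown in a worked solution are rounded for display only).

price = 4.467076
Δ = 0.308169

σ√T = 0.2142·√0.752 = 0.185750
d₁ = (ln(S/K) + (r+σ²/2)T) / (σ√T) = (ln(133.91/152.86) + (0.0293+0.2142²/2)·0.752) / 0.185750 = (-0.132355 + 0.039285) / 0.185750 = -0.501047
d₂ = d₁ − σ√T = -0.501047 − 0.185750 = -0.686797
e^{−rT} = e^{−0.0293·0.752} = 0.978207
N(d₁) = 0.308169,  N(d₂) = 0.246105
Call price V = S·N(d₁) − K·e^{−rT}·N(d₂) = 41.266900 − 36.799824 = 4.467076
Δ = N(d₁) = 0.308169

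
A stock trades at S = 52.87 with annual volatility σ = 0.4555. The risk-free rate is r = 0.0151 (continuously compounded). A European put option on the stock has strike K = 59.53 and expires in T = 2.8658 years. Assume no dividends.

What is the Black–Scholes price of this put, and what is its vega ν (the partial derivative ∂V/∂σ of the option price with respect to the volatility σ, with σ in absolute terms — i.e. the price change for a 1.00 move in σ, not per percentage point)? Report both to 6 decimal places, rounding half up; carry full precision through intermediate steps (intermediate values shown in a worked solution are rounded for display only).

σ√T = 0.4555·√2.8658 = 0.771101
d₁ = (ln(S/K) + (r+σ²/2)T) / (σ√T) = (ln(52.87/59.53) + (0.0151+0.4555²/2)·2.8658) / 0.771101 = (-0.118644 + 0.340572) / 0.771101 = 0.287806
d₂ = d₁ − σ√T = 0.287806 − 0.771101 = -0.483295
e^{−rT} = e^{−0.0151·2.8658} = 0.957649
N(−d₁) = 0.386748,  N(−d₂) = 0.685557
Put price V = K·e^{−rT}·N(−d₂) − S·N(−d₁) = 39.082816 − 20.447342 = 18.635474
φ(d₁) = (1/√(2π))·e^{−d₁²/2} = 0.382757
ν = S·φ(d₁)·√T = 34.257485

price = 18.635474
ν = 34.257485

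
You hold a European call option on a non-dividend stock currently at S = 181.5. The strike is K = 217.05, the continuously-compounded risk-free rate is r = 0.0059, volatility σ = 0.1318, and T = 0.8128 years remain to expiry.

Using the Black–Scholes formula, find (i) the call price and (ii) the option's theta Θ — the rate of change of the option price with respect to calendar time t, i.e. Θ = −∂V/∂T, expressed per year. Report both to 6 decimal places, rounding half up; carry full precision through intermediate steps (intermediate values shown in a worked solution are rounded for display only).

price = 0.745523
Θ = -2.052146

σ√T = 0.1318·√0.8128 = 0.118825
d₁ = (ln(S/K) + (r+σ²/2)T) / (σ√T) = (ln(181.5/217.05) + (0.0059+0.1318²/2)·0.8128) / 0.118825 = (-0.178872 + 0.011855) / 0.118825 = -1.405572
d₂ = d₁ − σ√T = -1.405572 − 0.118825 = -1.524397
e^{−rT} = e^{−0.0059·0.8128} = 0.995216
N(d₁) = 0.079926,  N(d₂) = 0.063705
Call price V = S·N(d₁) − K·e^{−rT}·N(d₂) = 14.506497 − 13.760973 = 0.745523
φ(d₁) = (1/√(2π))·e^{−d₁²/2} = 0.148562
Θ = −S·φ(d₁)·σ/(2√T) − r·K·e^{−rT}·N(d₂) = −1.970956 − 0.081190 = -2.052146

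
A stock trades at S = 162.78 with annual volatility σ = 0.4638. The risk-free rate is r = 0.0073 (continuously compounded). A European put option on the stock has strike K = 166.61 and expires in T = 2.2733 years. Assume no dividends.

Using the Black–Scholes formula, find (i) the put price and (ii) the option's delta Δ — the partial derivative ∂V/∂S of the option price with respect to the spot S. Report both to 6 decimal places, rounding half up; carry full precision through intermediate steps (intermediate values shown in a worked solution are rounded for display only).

σ√T = 0.4638·√2.2733 = 0.699293
d₁ = (ln(S/K) + (r+σ²/2)T) / (σ√T) = (ln(162.78/166.61) + (0.0073+0.4638²/2)·2.2733) / 0.699293 = (-0.023256 + 0.261100) / 0.699293 = 0.340121
d₂ = d₁ − σ√T = 0.340121 − 0.699293 = -0.359172
e^{−rT} = e^{−0.0073·2.2733} = 0.983542
N(−d₁) = 0.366883,  N(−d₂) = 0.640267
Put price V = K·e^{−rT}·N(−d₂) − S·N(−d₁) = 104.919172 − 59.721165 = 45.198007
Δ = −N(−d₁) = -0.366883

price = 45.198007
Δ = -0.366883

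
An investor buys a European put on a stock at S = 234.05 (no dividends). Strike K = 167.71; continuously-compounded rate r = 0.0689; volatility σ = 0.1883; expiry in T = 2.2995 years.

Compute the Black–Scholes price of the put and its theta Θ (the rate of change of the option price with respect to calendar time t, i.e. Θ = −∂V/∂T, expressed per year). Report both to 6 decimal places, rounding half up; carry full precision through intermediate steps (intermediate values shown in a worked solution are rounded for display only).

price = 0.898522
Θ = -0.455247

σ√T = 0.1883·√2.2995 = 0.285540
d₁ = (ln(S/K) + (r+σ²/2)T) / (σ√T) = (ln(234.05/167.71) + (0.0689+0.1883²/2)·2.2995) / 0.285540 = (0.333298 + 0.199202) / 0.285540 = 1.864889
d₂ = d₁ − σ√T = 1.864889 − 0.285540 = 1.579349
e^{−rT} = e^{−0.0689·2.2995} = 0.853478
N(−d₁) = 0.031098,  N(−d₂) = 0.057128
Put price V = K·e^{−rT}·N(−d₂) − S·N(−d₁) = 8.177116 − 7.278595 = 0.898522
φ(d₁) = (1/√(2π))·e^{−d₁²/2} = 0.070099
Θ = −S·φ(d₁)·σ/(2√T) + r·K·e^{−rT}·N(−d₂) = −1.018650 + 0.563403 = -0.455247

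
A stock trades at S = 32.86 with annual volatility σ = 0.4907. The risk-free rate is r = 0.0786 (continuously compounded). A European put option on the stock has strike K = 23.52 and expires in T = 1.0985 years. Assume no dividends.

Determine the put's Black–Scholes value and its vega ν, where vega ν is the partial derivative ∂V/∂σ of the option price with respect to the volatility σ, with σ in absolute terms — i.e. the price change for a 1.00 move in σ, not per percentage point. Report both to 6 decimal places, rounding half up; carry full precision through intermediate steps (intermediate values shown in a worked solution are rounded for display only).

price = 1.563252
ν = 7.707641

σ√T = 0.4907·√1.0985 = 0.514299
d₁ = (ln(S/K) + (r+σ²/2)T) / (σ√T) = (ln(32.86/23.52) + (0.0786+0.4907²/2)·1.0985) / 0.514299 = (0.334405 + 0.218594) / 0.514299 = 1.075247
d₂ = d₁ − σ√T = 1.075247 − 0.514299 = 0.560948
e^{−rT} = e^{−0.0786·1.0985} = 0.917280
N(−d₁) = 0.141132,  N(−d₂) = 0.287417
Put price V = K·e^{−rT}·N(−d₂) − S·N(−d₁) = 6.200851 − 4.637599 = 1.563252
φ(d₁) = (1/√(2π))·e^{−d₁²/2} = 0.223797
ν = S·φ(d₁)·√T = 7.707641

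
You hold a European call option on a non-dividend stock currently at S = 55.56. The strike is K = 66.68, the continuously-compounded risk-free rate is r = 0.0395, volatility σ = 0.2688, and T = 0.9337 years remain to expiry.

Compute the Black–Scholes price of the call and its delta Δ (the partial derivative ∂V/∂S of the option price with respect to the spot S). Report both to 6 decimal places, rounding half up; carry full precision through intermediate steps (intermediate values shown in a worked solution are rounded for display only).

σ√T = 0.2688·√0.9337 = 0.259736
d₁ = (ln(S/K) + (r+σ²/2)T) / (σ√T) = (ln(55.56/66.68) + (0.0395+0.2688²/2)·0.9337) / 0.259736 = (-0.182442 + 0.070613) / 0.259736 = -0.430547
d₂ = d₁ − σ√T = -0.430547 − 0.259736 = -0.690284
e^{−rT} = e^{−0.0395·0.9337} = 0.963791
N(d₁) = 0.333399,  N(d₂) = 0.245008
Call price V = S·N(d₁) − K·e^{−rT}·N(d₂) = 18.523634 − 15.745566 = 2.778068
Δ = N(d₁) = 0.333399

price = 2.778068
Δ = 0.333399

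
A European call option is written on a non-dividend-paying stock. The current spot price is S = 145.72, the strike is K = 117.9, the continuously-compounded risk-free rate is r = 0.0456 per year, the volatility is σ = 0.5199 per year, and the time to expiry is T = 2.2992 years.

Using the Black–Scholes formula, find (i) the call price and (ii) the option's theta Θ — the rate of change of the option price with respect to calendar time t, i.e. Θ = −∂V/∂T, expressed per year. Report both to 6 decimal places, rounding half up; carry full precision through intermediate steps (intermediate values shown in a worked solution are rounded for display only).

price = 61.272031
Θ = -9.695888

σ√T = 0.5199·√2.2992 = 0.788330
d₁ = (ln(S/K) + (r+σ²/2)T) / (σ√T) = (ln(145.72/117.9) + (0.0456+0.5199²/2)·2.2992) / 0.788330 = (0.211850 + 0.415576) / 0.788330 = 0.795892
d₂ = d₁ − σ√T = 0.795892 − 0.788330 = 0.007562
e^{−rT} = e^{−0.0456·2.2992} = 0.900465
N(d₁) = 0.786953,  N(d₂) = 0.503017
Call price V = S·N(d₁) − K·e^{−rT}·N(d₂) = 114.674745 − 53.402714 = 61.272031
φ(d₁) = (1/√(2π))·e^{−d₁²/2} = 0.290643
Θ = −S·φ(d₁)·σ/(2√T) − r·K·e^{−rT}·N(d₂) = −7.260724 − 2.435164 = -9.695888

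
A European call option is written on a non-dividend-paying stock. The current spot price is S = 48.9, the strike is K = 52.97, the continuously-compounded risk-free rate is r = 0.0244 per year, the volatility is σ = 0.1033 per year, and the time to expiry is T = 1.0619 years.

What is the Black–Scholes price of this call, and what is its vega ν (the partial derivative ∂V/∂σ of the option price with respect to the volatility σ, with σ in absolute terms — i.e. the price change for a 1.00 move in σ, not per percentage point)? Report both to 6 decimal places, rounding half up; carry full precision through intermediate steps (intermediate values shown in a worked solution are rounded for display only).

price = 1.044490
ν = 18.130970

σ√T = 0.1033·√1.0619 = 0.106449
d₁ = (ln(S/K) + (r+σ²/2)T) / (σ√T) = (ln(48.9/52.97) + (0.0244+0.1033²/2)·1.0619) / 0.106449 = (-0.079948 + 0.031576) / 0.106449 = -0.454417
d₂ = d₁ − σ√T = -0.454417 − 0.106449 = -0.560866
e^{−rT} = e^{−0.0244·1.0619} = 0.974422
N(d₁) = 0.324765,  N(d₂) = 0.287445
Call price V = S·N(d₁) − K·e^{−rT}·N(d₂) = 15.880985 − 14.836495 = 1.044490
φ(d₁) = (1/√(2π))·e^{−d₁²/2} = 0.359808
ν = S·φ(d₁)·√T = 18.130970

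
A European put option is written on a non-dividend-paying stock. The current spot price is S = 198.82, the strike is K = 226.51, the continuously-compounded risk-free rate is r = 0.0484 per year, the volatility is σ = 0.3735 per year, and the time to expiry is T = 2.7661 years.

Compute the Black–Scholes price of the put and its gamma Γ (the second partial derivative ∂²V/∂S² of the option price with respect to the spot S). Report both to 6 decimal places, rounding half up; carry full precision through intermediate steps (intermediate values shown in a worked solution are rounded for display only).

price = 48.060442
Γ = 0.003073

σ√T = 0.3735·√2.7661 = 0.621190
d₁ = (ln(S/K) + (r+σ²/2)T) / (σ√T) = (ln(198.82/226.51) + (0.0484+0.3735²/2)·2.7661) / 0.621190 = (-0.130389 + 0.326818) / 0.621190 = 0.316213
d₂ = d₁ − σ√T = 0.316213 − 0.621190 = -0.304977
e^{−rT} = e^{−0.0484·2.7661} = 0.874696
N(−d₁) = 0.375920,  N(−d₂) = 0.619808
Put price V = K·e^{−rT}·N(−d₂) − S·N(−d₁) = 122.800912 − 74.740470 = 48.060442
φ(d₁) = (1/√(2π))·e^{−d₁²/2} = 0.379487
Γ = φ(d₁) / (S·σ·√T) = 0.003073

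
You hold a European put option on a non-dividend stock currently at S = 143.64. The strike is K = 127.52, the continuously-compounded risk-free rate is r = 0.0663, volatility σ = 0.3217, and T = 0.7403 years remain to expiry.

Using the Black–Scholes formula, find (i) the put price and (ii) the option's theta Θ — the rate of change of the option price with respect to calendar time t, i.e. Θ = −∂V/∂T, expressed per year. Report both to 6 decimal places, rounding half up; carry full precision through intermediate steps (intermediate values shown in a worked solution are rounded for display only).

price = 6.060404
Θ = -5.539834

σ√T = 0.3217·√0.7403 = 0.276793
d₁ = (ln(S/K) + (r+σ²/2)T) / (σ√T) = (ln(143.64/127.52) + (0.0663+0.3217²/2)·0.7403) / 0.276793 = (0.119037 + 0.087389) / 0.276793 = 0.745778
d₂ = d₁ − σ√T = 0.745778 − 0.276793 = 0.468985
e^{−rT} = e^{−0.0663·0.7403} = 0.952103
N(−d₁) = 0.227901,  N(−d₂) = 0.319540
Put price V = K·e^{−rT}·N(−d₂) − S·N(−d₁) = 38.796078 − 32.735674 = 6.060404
φ(d₁) = (1/√(2π))·e^{−d₁²/2} = 0.302090
Θ = −S·φ(d₁)·σ/(2√T) + r·K·e^{−rT}·N(−d₂) = −8.112014 + 2.572180 = -5.539834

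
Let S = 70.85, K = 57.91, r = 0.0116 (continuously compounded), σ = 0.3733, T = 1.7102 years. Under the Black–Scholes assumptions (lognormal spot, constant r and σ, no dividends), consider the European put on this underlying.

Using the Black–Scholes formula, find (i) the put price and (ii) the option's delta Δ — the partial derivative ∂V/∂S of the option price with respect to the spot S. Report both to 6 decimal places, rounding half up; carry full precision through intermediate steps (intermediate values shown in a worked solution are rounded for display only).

price = 6.481314
Δ = -0.242638

σ√T = 0.3733·√1.7102 = 0.488182
d₁ = (ln(S/K) + (r+σ²/2)T) / (σ√T) = (ln(70.85/57.91) + (0.0116+0.3733²/2)·1.7102) / 0.488182 = (0.201675 + 0.138999) / 0.488182 = 0.697842
d₂ = d₁ − σ√T = 0.697842 − 0.488182 = 0.209661
e^{−rT} = e^{−0.0116·1.7102} = 0.980357
N(−d₁) = 0.242638,  N(−d₂) = 0.416966
Put price V = K·e^{−rT}·N(−d₂) − S·N(−d₁) = 23.672208 − 17.190893 = 6.481314
Δ = −N(−d₁) = -0.242638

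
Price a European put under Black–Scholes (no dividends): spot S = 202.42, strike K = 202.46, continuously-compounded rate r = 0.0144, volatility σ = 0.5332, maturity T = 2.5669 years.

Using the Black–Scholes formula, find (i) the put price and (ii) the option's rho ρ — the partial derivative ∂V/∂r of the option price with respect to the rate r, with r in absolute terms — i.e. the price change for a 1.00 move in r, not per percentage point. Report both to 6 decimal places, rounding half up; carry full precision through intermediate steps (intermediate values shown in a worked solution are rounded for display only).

σ√T = 0.5332·√2.5669 = 0.854269
d₁ = (ln(S/K) + (r+σ²/2)T) / (σ√T) = (ln(202.42/202.46) + (0.0144+0.5332²/2)·2.5669) / 0.854269 = (-0.000198 + 0.401851) / 0.854269 = 0.470172
d₂ = d₁ − σ√T = 0.470172 − 0.854269 = -0.384097
e^{−rT} = e^{−0.0144·2.5669} = 0.963711
N(−d₁) = 0.319116,  N(−d₂) = 0.649547
Put price V = K·e^{−rT}·N(−d₂) − S·N(−d₁) = 126.735005 − 64.595462 = 62.139543
ρ = −K·T·e^{−rT}·N(−d₂) = -325.316085

price = 62.139543
ρ = -325.316085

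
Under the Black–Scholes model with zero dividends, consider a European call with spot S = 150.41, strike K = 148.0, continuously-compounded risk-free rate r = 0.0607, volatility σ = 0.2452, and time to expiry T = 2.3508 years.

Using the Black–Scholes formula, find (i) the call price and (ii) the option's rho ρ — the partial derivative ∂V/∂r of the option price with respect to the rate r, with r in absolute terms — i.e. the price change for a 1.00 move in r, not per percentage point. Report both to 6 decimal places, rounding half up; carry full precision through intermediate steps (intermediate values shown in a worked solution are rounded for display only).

σ√T = 0.2452·√2.3508 = 0.375948
d₁ = (ln(S/K) + (r+σ²/2)T) / (σ√T) = (ln(150.41/148.0) + (0.0607+0.2452²/2)·2.3508) / 0.375948 = (0.016153 + 0.213362) / 0.375948 = 0.610495
d₂ = d₁ − σ√T = 0.610495 − 0.375948 = 0.234547
e^{−rT} = e^{−0.0607·2.3508} = 0.867020
N(d₁) = 0.729233,  N(d₂) = 0.592720
Call price V = S·N(d₁) − K·e^{−rT}·N(d₂) = 109.683959 − 76.057164 = 33.626795
ρ = K·T·e^{−rT}·N(d₂) = 178.795182

price = 33.626795
ρ = 178.795182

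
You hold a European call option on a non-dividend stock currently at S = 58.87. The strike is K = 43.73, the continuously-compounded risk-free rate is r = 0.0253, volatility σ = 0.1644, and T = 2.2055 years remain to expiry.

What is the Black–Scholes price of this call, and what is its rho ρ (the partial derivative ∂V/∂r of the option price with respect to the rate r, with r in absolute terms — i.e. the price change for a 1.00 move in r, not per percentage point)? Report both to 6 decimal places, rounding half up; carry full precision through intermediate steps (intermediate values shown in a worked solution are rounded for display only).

σ√T = 0.1644·√2.2055 = 0.244149
d₁ = (ln(S/K) + (r+σ²/2)T) / (σ√T) = (ln(58.87/43.73) + (0.0253+0.1644²/2)·2.2055) / 0.244149 = (0.297297 + 0.085604) / 0.244149 = 1.568307
d₂ = d₁ − σ√T = 1.568307 − 0.244149 = 1.324157
e^{−rT} = e^{−0.0253·2.2055} = 0.945729
N(d₁) = 0.941595,  N(d₂) = 0.907275
Call price V = S·N(d₁) − K·e^{−rT}·N(d₂) = 55.431709 − 37.521913 = 17.909797
ρ = K·T·e^{−rT}·N(d₂) = 82.754578

price = 17.909797
ρ = 82.754578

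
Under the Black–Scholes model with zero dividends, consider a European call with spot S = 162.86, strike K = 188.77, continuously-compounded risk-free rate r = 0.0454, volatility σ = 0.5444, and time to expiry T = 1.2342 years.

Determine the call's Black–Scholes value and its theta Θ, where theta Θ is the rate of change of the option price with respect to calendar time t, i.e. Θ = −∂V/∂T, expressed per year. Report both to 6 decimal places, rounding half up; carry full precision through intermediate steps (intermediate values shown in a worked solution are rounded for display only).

σ√T = 0.5444·√1.2342 = 0.604799
d₁ = (ln(S/K) + (r+σ²/2)T) / (σ√T) = (ln(162.86/188.77) + (0.0454+0.5444²/2)·1.2342) / 0.604799 = (-0.147638 + 0.238923) / 0.604799 = 0.150935
d₂ = d₁ − σ√T = 0.150935 − 0.604799 = -0.453864
e^{−rT} = e^{−0.0454·1.2342} = 0.945508
N(d₁) = 0.559986,  N(d₂) = 0.324963
Call price V = S·N(d₁) − K·e^{−rT}·N(d₂) = 91.199374 − 58.000615 = 33.198760
φ(d₁) = (1/√(2π))·e^{−d₁²/2} = 0.394424
Θ = −S·φ(d₁)·σ/(2√T) − r·K·e^{−rT}·N(d₂) = −15.738849 − 2.633228 = -18.372077

price = 33.198760
Θ = -18.372077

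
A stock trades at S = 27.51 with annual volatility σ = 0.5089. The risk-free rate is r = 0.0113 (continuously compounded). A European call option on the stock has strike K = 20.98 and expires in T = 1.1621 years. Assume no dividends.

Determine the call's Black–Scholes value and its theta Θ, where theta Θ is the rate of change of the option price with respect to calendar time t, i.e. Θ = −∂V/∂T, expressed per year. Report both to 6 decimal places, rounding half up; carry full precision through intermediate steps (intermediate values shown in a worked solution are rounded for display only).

price = 9.273777
Θ = -2.032323

σ√T = 0.5089·√1.1621 = 0.548598
d₁ = (ln(S/K) + (r+σ²/2)T) / (σ√T) = (ln(27.51/20.98) + (0.0113+0.5089²/2)·1.1621) / 0.548598 = (0.270980 + 0.163612) / 0.548598 = 0.792186
d₂ = d₁ − σ√T = 0.792186 − 0.548598 = 0.243588
e^{−rT} = e^{−0.0113·1.1621} = 0.986954
N(d₁) = 0.785874,  N(d₂) = 0.596225
Call price V = S·N(d₁) − K·e^{−rT}·N(d₂) = 21.619390 − 12.345612 = 9.273777
φ(d₁) = (1/√(2π))·e^{−d₁²/2} = 0.291499
Θ = −S·φ(d₁)·σ/(2√T) − r·K·e^{−rT}·N(d₂) = −1.892818 − 0.139505 = -2.032323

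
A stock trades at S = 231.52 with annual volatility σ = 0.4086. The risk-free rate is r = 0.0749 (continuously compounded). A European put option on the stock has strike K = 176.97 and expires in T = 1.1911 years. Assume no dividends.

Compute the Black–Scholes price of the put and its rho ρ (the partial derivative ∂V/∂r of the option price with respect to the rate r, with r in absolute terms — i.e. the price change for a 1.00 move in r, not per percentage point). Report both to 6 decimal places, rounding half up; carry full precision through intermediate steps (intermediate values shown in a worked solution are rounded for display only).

price = 10.179601
ρ = -54.193266

σ√T = 0.4086·√1.1911 = 0.445936
d₁ = (ln(S/K) + (r+σ²/2)T) / (σ√T) = (ln(231.52/176.97) + (0.0749+0.4086²/2)·1.1911) / 0.445936 = (0.268686 + 0.188643) / 0.445936 = 1.025548
d₂ = d₁ − σ√T = 1.025548 − 0.445936 = 0.579612
e^{−rT} = e^{−0.0749·1.1911} = 0.914650
N(−d₁) = 0.152552,  N(−d₂) = 0.281088
Put price V = K·e^{−rT}·N(−d₂) − S·N(−d₁) = 45.498502 − 35.318901 = 10.179601
ρ = −K·T·e^{−rT}·N(−d₂) = -54.193266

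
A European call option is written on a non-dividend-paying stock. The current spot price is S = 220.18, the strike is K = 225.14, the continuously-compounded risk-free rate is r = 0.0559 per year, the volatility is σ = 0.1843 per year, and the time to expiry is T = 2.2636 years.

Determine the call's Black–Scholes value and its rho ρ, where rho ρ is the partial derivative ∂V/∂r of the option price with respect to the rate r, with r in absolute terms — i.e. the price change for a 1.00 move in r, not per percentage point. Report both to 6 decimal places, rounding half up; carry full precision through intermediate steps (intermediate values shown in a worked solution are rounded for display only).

price = 35.576602
ρ = 266.652659

σ√T = 0.1843·√2.2636 = 0.277284
d₁ = (ln(S/K) + (r+σ²/2)T) / (σ√T) = (ln(220.18/225.14) + (0.0559+0.1843²/2)·2.2636) / 0.277284 = (-0.022277 + 0.164979) / 0.277284 = 0.514640
d₂ = d₁ − σ√T = 0.514640 − 0.277284 = 0.237355
e^{−rT} = e^{−0.0559·2.2636} = 0.881143
N(d₁) = 0.696598,  N(d₂) = 0.593809
Call price V = S·N(d₁) − K·e^{−rT}·N(d₂) = 153.376858 − 117.800256 = 35.576602
ρ = K·T·e^{−rT}·N(d₂) = 266.652659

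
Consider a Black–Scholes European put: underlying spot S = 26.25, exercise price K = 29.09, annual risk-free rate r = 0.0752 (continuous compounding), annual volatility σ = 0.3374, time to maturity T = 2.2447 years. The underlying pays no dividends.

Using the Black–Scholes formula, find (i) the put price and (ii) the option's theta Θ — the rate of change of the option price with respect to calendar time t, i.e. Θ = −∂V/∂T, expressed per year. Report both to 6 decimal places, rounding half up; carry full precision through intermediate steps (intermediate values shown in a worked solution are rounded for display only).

price = 4.273615
Θ = -0.081947

σ√T = 0.3374·√2.2447 = 0.505504
d₁ = (ln(S/K) + (r+σ²/2)T) / (σ√T) = (ln(26.25/29.09) + (0.0752+0.3374²/2)·2.2447) / 0.505504 = (-0.102728 + 0.296568) / 0.505504 = 0.383459
d₂ = d₁ − σ√T = 0.383459 − 0.505504 = -0.122045
e^{−rT} = e^{−0.0752·2.2447} = 0.844677
N(−d₁) = 0.350690,  N(−d₂) = 0.548568
Put price V = K·e^{−rT}·N(−d₂) − S·N(−d₁) = 13.479220 − 9.205606 = 4.273615
φ(d₁) = (1/√(2π))·e^{−d₁²/2} = 0.370664
Θ = −S·φ(d₁)·σ/(2√T) + r·K·e^{−rT}·N(−d₂) = −1.095584 + 1.013637 = -0.081947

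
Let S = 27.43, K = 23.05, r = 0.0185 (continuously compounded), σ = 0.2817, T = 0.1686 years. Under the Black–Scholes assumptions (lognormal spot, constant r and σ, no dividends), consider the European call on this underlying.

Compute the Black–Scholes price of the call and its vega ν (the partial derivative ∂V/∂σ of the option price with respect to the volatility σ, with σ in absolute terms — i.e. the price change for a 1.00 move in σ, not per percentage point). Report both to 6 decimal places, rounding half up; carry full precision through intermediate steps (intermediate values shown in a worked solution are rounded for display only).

price = 4.530953
ν = 1.271709

σ√T = 0.2817·√0.1686 = 0.115669
d₁ = (ln(S/K) + (r+σ²/2)T) / (σ√T) = (ln(27.43/23.05) + (0.0185+0.2817²/2)·0.1686) / 0.115669 = (0.173972 + 0.009809) / 0.115669 = 1.588851
d₂ = d₁ − σ√T = 1.588851 − 0.115669 = 1.473183
e^{−rT} = e^{−0.0185·0.1686} = 0.996886
N(d₁) = 0.943953,  N(d₂) = 0.929649
Call price V = S·N(d₁) − K·e^{−rT}·N(d₂) = 25.892631 − 21.361678 = 4.530953
φ(d₁) = (1/√(2π))·e^{−d₁²/2} = 0.112910
ν = S·φ(d₁)·√T = 1.271709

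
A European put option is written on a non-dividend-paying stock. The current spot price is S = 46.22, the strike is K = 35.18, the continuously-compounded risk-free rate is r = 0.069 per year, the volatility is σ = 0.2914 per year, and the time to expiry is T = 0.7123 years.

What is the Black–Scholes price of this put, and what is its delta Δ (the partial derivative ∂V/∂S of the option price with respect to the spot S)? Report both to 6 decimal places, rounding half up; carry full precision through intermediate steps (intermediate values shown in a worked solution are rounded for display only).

price = 0.429349
Δ = -0.075987

σ√T = 0.2914·√0.7123 = 0.245935
d₁ = (ln(S/K) + (r+σ²/2)T) / (σ√T) = (ln(46.22/35.18) + (0.069+0.2914²/2)·0.7123) / 0.245935 = (0.272935 + 0.079391) / 0.245935 = 1.432594
d₂ = d₁ − σ√T = 1.432594 − 0.245935 = 1.186659
e^{−rT} = e^{−0.069·0.7123} = 0.952040
N(−d₁) = 0.075987,  N(−d₂) = 0.117681
Put price V = K·e^{−rT}·N(−d₂) − S·N(−d₁) = 3.941462 − 3.512114 = 0.429349
Δ = −N(−d₁) = -0.075987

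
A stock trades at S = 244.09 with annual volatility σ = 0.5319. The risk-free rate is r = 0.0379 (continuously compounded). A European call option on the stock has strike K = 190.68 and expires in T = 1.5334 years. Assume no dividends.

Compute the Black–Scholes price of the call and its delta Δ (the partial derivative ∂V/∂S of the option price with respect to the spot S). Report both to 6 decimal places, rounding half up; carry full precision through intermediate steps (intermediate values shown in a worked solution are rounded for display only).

price = 92.310927
Δ = 0.785959

σ√T = 0.5319·√1.5334 = 0.658655
d₁ = (ln(S/K) + (r+σ²/2)T) / (σ√T) = (ln(244.09/190.68) + (0.0379+0.5319²/2)·1.5334) / 0.658655 = (0.246940 + 0.275029) / 0.658655 = 0.792478
d₂ = d₁ − σ√T = 0.792478 − 0.658655 = 0.133823
e^{−rT} = e^{−0.0379·1.5334} = 0.943541
N(d₁) = 0.785959,  N(d₂) = 0.553229
Call price V = S·N(d₁) − K·e^{−rT}·N(d₂) = 191.844720 − 99.533793 = 92.310927
Δ = N(d₁) = 0.785959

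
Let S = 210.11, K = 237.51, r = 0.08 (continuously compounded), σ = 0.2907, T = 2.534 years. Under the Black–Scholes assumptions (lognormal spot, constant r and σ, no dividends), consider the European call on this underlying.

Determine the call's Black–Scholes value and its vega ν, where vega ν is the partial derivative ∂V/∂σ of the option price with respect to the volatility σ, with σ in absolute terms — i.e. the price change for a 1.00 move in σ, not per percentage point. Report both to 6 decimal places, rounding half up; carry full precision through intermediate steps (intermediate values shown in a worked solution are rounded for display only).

σ√T = 0.2907·√2.534 = 0.462752
d₁ = (ln(S/K) + (r+σ²/2)T) / (σ√T) = (ln(210.11/237.51) + (0.08+0.2907²/2)·2.534) / 0.462752 = (-0.122579 + 0.309790) / 0.462752 = 0.404561
d₂ = d₁ − σ√T = 0.404561 − 0.462752 = -0.058192
e^{−rT} = e^{−0.08·2.534} = 0.816507
N(d₁) = 0.657100,  N(d₂) = 0.476798
Call price V = S·N(d₁) − K·e^{−rT}·N(d₂) = 138.063219 − 92.464746 = 45.598473
φ(d₁) = (1/√(2π))·e^{−d₁²/2} = 0.367595
ν = S·φ(d₁)·√T = 122.947521

price = 45.598473
ν = 122.947521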